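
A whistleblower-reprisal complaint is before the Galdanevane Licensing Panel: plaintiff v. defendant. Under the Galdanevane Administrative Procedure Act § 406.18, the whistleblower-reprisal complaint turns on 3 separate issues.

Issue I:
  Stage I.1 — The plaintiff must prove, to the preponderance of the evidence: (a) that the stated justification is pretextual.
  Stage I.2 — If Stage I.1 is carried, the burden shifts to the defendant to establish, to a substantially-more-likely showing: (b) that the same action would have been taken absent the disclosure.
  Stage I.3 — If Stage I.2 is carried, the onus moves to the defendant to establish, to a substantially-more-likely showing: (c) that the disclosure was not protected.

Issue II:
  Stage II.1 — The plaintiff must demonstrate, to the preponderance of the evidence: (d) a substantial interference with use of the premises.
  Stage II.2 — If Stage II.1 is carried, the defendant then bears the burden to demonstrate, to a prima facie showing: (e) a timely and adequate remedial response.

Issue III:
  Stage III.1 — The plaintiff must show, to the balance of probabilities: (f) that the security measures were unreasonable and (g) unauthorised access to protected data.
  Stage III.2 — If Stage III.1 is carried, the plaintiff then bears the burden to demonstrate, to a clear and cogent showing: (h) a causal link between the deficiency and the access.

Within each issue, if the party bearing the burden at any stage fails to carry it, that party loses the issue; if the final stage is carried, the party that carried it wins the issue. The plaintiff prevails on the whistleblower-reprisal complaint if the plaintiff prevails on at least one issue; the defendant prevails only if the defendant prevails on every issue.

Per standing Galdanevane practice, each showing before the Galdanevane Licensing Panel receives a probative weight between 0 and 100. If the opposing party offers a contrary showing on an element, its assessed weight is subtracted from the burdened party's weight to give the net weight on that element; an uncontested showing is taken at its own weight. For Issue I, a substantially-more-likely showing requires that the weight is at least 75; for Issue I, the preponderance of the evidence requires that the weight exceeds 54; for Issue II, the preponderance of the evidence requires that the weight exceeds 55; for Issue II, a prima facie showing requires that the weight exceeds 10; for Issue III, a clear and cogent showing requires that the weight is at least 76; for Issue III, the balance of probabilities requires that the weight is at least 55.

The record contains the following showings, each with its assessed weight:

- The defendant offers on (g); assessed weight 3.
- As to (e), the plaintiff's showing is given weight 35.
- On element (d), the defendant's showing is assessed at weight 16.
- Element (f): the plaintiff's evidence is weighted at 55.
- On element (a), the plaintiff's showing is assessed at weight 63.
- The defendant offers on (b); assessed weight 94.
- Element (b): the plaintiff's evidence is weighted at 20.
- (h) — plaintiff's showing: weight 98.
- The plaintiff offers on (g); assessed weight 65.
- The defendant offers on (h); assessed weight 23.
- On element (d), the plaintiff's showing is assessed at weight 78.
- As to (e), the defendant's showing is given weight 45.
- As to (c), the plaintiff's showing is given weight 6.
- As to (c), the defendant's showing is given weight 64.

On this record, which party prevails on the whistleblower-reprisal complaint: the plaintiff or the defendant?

plaintiff

— Issue I —
Stage I.1 (plaintiff, the preponderance of the evidence, weight exceeds 54): (a) 63 > 54 — meets.
  The plaintiff carries Stage I.1; the defendant now bears the burden.
Stage I.2 (defendant, a substantially-more-likely showing, weight is at least 75): (b) net 94−20=74 < 75 — fails.
  Not every element is met, so the defendant fails to carry Stage I.2.
So the plaintiff prevails on this issue.
— Issue II —
Stage II.1 — burden on plaintiff; standard: the preponderance of the evidence (weight exceeds 55).
    (d): 78 − 16 = 62 > 55 [met]
  Stage II.1 is satisfied; the onus moves to the defendant.
Stage II.2 — burden on defendant; standard: a prima facie showing (weight exceeds 10).
    (e): 45 − 35 = 10 ≤ 10 [not met]
  The defendant does not carry Stage II.2.
So the plaintiff prevails on this issue.
— Issue III —
Stage III.1 — burden on plaintiff; standard: the balance of probabilities (weight is at least 55).
    (f): 55 ≥ 55 [met]
    (g): 65 − 3 = 62 ≥ 55 [met]
  All elements met. The plaintiff retains the burden for Stage III.2.
Stage III.2 — burden on plaintiff; standard: a clear and cogent showing (weight is at least 76).
    (h): 98 − 23 = 75 < 76 [not met]
  Not every element is met, so the plaintiff fails to carry Stage III.2.
So the defendant prevails on this issue.
Per-issue: Issue I → plaintiff; Issue II → plaintiff; Issue III → defendant. The plaintiff must prevail on at least one issue; overall, the plaintiff prevails.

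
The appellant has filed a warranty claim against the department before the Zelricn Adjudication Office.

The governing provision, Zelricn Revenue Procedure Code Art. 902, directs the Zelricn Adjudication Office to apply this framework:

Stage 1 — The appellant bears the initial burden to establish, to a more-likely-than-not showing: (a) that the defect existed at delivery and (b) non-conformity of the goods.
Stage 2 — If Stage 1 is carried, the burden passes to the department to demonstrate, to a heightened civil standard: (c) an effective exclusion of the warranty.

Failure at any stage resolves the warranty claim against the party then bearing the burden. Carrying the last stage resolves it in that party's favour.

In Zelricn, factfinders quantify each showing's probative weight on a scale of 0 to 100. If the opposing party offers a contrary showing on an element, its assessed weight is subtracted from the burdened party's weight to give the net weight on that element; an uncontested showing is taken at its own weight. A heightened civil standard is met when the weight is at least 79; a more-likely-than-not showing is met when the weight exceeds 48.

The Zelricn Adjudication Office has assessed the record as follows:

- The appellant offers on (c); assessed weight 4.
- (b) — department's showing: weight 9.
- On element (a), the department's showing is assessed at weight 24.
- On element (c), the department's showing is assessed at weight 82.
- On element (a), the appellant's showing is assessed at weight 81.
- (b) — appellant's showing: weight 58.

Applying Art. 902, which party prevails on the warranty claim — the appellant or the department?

Stage 1 — burden on appellant; standard: a more-likely-than-not showing (weight exceeds 48).
    (a): 81 − 24 = 57 > 48 [met]
    (b): 58 − 9 = 49 > 48 [met]
  Stage 1 carried; the burden shifts to the department.
Stage 2 — burden on department; standard: a heightened civil standard (weight is at least 79).
    (c): 82 − 4 = 78 < 79 [not met]
  Stage 2 not carried; the department fails its burden.
So the appellant prevails.

appellant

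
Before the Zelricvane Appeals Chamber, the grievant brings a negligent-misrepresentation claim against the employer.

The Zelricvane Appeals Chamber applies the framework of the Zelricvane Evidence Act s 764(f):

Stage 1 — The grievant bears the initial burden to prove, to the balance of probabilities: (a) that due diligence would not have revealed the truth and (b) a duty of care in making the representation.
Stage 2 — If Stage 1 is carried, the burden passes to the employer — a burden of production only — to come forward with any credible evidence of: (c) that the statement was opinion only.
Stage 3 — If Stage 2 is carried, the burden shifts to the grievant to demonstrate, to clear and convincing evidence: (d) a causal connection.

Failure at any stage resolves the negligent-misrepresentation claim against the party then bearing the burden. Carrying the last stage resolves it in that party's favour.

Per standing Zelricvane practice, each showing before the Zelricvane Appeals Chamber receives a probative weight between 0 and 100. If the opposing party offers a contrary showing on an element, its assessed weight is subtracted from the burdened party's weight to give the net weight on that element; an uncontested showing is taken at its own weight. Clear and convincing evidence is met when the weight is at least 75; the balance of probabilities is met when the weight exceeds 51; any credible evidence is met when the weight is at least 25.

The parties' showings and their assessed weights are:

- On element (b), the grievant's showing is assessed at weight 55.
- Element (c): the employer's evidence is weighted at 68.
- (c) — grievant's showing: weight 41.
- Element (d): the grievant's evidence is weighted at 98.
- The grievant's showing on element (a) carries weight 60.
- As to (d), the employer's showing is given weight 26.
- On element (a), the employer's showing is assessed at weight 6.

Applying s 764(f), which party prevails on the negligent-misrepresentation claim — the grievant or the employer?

employer

Stage 1 (grievant, the balance of probabilities, weight exceeds 51): (a) net 60−6=54 > 51 — meets; (b) 55 > 51 — meets.
  Stage 1 is satisfied; the onus moves to the employer.
Stage 2 (employer, any credible evidence, weight is at least 25): (c) net 68−41=27 ≥ 25 — meets.
  The employer carries Stage 2; the grievant now bears the burden.
Stage 3 (grievant, clear and convincing evidence, weight is at least 75): (d) net 98−26=72 < 75 — fails.
  The grievant does not carry Stage 3.
The analysis ends at Stage 3; the employer prevails.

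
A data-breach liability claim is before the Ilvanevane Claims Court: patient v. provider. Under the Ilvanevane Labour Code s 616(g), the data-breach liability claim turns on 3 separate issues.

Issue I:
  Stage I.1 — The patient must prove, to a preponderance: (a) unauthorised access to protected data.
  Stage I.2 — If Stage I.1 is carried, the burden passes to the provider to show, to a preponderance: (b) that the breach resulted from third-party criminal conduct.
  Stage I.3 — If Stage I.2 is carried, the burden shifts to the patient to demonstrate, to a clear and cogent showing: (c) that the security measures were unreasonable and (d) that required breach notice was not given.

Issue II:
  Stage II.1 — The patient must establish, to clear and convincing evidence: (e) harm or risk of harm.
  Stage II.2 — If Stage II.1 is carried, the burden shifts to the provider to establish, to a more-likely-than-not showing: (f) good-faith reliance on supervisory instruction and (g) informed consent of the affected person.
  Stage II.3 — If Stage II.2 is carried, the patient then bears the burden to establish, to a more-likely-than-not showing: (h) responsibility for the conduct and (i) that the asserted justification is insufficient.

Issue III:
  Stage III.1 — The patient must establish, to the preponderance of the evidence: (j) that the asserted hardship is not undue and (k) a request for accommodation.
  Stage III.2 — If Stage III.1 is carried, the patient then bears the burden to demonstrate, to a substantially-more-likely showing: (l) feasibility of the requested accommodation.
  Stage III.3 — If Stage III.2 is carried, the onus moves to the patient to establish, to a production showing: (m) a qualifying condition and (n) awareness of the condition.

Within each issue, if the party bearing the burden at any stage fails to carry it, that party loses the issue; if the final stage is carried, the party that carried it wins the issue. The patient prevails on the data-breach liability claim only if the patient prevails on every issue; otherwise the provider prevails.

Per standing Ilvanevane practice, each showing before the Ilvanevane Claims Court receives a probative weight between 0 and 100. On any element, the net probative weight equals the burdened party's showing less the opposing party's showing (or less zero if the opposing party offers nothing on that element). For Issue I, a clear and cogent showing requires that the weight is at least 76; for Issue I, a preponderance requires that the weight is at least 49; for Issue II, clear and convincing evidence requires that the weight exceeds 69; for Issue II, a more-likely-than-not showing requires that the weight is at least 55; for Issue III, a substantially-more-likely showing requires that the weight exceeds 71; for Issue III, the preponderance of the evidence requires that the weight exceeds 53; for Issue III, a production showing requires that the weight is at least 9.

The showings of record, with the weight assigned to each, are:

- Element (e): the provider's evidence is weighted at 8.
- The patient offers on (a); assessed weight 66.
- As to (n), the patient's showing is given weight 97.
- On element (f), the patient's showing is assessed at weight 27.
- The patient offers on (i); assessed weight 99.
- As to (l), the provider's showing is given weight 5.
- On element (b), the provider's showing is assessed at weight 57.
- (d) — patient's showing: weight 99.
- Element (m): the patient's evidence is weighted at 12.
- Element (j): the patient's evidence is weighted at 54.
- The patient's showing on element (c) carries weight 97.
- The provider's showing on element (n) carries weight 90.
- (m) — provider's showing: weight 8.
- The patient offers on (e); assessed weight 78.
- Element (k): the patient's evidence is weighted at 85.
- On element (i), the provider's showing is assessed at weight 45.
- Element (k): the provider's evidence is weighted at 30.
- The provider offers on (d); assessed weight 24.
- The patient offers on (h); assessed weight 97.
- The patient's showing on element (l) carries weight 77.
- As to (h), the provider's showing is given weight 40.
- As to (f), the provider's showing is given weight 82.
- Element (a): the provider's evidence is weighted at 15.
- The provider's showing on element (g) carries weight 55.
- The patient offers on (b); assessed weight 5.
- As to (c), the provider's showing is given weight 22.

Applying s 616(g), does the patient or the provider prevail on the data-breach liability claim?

provider

— Issue I —
Stage I.1 — burden on patient; standard: a preponderance (weight is at least 49).
    (a): 66 − 15 = 51 ≥ 49 [met]
  The patient carries Stage I.1; the provider now bears the burden.
Stage I.2 — burden on provider; standard: a preponderance (weight is at least 49).
    (b): 57 − 5 = 52 ≥ 49 [met]
  Stage I.2 is satisfied; the onus moves to the patient.
Stage I.3 — burden on patient; standard: a clear and cogent showing (weight is at least 76).
    (c): 97 − 22 = 75 < 76 [not met]
    (d): 99 − 24 = 75 < 76 [not met]
  The patient does not carry Stage I.3.
The analysis ends at Stage I.3; the provider prevails on this issue.
— Issue II —
Stage II.1 — burden on patient; standard: clear and convincing evidence (weight exceeds 69).
    (e): 78 − 8 = 70 > 69 [met]
  All elements met. The burden passes to the provider.
Stage II.2 — burden on provider; standard: a more-likely-than-not showing (weight is at least 55).
    (f): 82 − 27 = 55 ≥ 55 [met]
    (g): 55 ≥ 55 [met]
  Stage II.2 carried; the burden shifts to the patient.
Stage II.3 — burden on patient; standard: a more-likely-than-not showing (weight is at least 55).
    (h): 97 − 40 = 57 ≥ 55 [met]
    (i): 99 − 45 = 54 < 55 [not met]
  The patient does not carry Stage II.3.
So the provider prevails on this issue.
— Issue III —
Stage III.1 — burden on patient; standard: the preponderance of the evidence (weight exceeds 53).
    (j): 54 > 53 [met]
    (k): 85 − 30 = 55 > 53 [met]
  Stage III.1 carried; the burden remains with the patient.
Stage III.2 — burden on patient; standard: a substantially-more-likely showing (weight exceeds 71).
    (l): 77 − 5 = 72 > 71 [met]
  Stage III.2 is satisfied; the patient continues to bear the burden.
Stage III.3 — burden on patient; standard: a production showing (weight is at least 9).
    (m): 12 − 8 = 4 < 9 [not met]
    (n): 97 − 90 = 7 < 9 [not met]
  Stage III.3 not carried; the patient fails its burden.
The analysis ends at Stage III.3; the provider prevails on this issue.
Per-issue: Issue I → provider; Issue II → provider; Issue III → provider. The patient must prevail on every issue; overall, the provider prevails.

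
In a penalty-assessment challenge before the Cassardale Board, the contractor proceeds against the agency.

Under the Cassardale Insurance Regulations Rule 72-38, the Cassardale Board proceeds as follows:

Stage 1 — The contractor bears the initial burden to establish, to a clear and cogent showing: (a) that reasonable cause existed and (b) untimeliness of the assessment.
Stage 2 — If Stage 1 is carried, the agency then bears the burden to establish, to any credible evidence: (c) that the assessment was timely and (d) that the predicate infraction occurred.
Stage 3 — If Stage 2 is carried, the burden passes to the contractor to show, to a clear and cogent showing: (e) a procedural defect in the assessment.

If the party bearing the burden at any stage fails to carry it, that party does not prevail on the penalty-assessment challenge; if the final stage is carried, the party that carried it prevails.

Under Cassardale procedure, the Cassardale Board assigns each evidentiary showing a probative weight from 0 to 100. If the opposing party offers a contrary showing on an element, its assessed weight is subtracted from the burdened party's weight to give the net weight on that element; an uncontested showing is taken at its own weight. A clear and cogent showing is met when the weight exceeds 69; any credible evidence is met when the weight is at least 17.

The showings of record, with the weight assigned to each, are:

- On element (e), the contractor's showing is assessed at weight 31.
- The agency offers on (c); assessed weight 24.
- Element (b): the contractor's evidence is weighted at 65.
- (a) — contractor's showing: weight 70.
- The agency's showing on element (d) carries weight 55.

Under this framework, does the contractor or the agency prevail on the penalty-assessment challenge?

Stage 1 — burden on contractor; standard: a clear and cogent showing (weight exceeds 69).
    (a): 70 > 69 [met]
    (b): 65 ≤ 69 [not met]
  Not every element is met, so the contractor fails to carry Stage 1.
The agency prevails.

agency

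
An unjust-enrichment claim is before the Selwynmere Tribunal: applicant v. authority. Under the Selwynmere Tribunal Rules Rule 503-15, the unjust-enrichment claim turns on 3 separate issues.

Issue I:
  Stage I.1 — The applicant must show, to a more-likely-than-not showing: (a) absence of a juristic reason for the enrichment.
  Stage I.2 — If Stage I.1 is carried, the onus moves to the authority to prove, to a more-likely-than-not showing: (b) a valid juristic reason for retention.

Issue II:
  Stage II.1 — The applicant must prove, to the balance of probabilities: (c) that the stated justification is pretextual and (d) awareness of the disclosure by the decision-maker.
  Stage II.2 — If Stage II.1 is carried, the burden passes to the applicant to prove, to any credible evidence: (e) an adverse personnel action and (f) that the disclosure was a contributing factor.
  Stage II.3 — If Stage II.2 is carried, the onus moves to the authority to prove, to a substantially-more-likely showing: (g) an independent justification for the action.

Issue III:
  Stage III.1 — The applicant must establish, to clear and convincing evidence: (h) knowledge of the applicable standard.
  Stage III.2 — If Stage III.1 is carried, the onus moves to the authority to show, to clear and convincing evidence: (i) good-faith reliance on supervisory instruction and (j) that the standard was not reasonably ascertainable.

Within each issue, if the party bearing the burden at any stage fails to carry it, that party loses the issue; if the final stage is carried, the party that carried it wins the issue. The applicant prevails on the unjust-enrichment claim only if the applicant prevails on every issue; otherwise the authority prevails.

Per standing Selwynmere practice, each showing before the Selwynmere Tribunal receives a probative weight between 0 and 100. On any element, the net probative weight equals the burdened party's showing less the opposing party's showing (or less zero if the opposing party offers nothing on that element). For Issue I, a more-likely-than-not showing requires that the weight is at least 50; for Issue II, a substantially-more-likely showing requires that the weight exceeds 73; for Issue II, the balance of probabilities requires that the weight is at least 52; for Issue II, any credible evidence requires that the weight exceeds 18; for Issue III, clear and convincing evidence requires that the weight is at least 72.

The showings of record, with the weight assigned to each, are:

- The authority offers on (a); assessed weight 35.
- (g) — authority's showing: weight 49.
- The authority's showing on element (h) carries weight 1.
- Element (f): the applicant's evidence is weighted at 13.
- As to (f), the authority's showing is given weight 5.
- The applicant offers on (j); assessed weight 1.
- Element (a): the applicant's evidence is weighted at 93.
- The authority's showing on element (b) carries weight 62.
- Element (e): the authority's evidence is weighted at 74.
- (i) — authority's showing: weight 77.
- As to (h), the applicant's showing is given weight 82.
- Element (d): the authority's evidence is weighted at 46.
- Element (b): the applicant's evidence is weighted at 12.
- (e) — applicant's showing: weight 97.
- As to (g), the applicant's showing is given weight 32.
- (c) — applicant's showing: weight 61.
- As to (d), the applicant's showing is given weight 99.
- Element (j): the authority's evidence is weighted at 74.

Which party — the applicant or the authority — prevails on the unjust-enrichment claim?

authority

— Issue I —
At Stage I.1 the applicant must meet a more-likely-than-not showing (weight is at least 50): on (a) the weight is 93 less the opposing 35 gives net 58, which does reach 50, so (a) meets the standard.
  All elements met. The burden passes to the authority.
At Stage I.2 the authority must meet a more-likely-than-not showing (weight is at least 50): on (b) the weight is 62 less the opposing 12 gives net 50, which does reach 50, so (b) meets the standard.
  The authority carries the last stage.
With every stage satisfied, the authority prevails on this issue.
— Issue II —
Stage II.1 (applicant, the balance of probabilities, weight is at least 52): (c) 61 ≥ 52 — meets; (d) net 99−46=53 ≥ 52 — meets.
  Stage II.1 is satisfied; the applicant continues to bear the burden.
Stage II.2 (applicant, any credible evidence, weight exceeds 18): (e) net 97−74=23 > 18 — meets; (f) net 13−5=8 ≤ 18 — fails.
  Not every element is met, so the applicant fails to carry Stage II.2.
The authority prevails on this issue.
— Issue III —
At Stage III.1 the applicant must meet clear and convincing evidence (weight is at least 72): on (h) the weight is 82 less the opposing 1 gives net 81, ≥ 72, so (h) meets the standard.
  All elements met. The burden passes to the authority.
At Stage III.2 the authority must meet clear and convincing evidence (weight is at least 72): on (i) the weight is 77, ≥ 72, so (i) meets the standard; on (j) the weight is 74 less the opposing 1 gives net 73, ≥ 72, so (j) meets the standard.
  All elements met at the final stage.
With every stage satisfied, the authority prevails on this issue.
Per-issue: Issue I → authority; Issue II → authority; Issue III → authority. The applicant must prevail on every issue; overall, the authority prevails.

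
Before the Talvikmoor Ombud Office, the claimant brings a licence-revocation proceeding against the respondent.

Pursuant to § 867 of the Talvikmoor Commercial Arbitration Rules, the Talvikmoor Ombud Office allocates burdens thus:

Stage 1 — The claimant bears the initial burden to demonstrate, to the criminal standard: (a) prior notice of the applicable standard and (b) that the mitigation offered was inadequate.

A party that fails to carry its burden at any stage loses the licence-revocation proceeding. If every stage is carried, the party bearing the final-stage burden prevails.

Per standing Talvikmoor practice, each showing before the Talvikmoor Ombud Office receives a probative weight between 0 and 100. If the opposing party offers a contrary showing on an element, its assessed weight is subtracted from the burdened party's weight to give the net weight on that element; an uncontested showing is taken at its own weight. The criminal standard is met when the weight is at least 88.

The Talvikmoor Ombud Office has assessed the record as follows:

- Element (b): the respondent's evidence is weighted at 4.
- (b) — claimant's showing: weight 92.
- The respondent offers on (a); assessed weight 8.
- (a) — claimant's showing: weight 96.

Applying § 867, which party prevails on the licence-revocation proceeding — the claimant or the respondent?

At Stage 1 the claimant must meet the criminal standard (weight is at least 88): on (a) the weight is 96 less the opposing 8 gives net 88, ≥ 88, so (a) meets the standard; on (b) the weight is 92 less the opposing 4 gives net 88, which does reach 88, so (b) meets the standard.
  The claimant carries the last stage.
With every stage satisfied, the claimant prevails.

claimant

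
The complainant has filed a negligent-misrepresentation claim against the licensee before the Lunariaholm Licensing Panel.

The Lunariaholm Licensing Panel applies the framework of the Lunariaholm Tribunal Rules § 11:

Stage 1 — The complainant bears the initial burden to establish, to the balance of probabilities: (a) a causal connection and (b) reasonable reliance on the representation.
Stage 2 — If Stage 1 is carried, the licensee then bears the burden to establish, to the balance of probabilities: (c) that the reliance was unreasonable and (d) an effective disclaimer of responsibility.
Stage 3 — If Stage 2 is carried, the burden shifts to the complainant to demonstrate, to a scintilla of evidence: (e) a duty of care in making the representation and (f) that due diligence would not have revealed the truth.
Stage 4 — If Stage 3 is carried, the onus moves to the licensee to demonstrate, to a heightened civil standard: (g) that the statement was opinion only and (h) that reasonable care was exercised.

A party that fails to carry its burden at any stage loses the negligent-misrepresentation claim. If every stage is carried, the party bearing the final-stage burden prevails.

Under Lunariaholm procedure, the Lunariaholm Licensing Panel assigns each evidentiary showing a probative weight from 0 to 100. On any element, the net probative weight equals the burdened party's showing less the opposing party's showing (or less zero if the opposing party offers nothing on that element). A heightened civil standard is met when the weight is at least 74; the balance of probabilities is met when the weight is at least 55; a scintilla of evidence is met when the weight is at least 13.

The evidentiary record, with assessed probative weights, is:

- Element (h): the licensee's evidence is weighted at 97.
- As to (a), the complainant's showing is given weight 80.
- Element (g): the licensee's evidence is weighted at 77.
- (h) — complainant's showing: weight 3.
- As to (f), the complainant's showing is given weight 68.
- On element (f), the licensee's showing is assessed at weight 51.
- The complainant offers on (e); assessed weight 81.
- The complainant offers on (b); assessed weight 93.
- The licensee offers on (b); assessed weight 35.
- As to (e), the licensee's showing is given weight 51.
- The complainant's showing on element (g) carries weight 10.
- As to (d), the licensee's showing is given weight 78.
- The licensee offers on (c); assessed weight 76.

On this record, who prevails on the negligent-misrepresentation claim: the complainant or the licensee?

Stage 1 — burden on complainant; standard: the balance of probabilities (weight is at least 55).
    (a): 80 ≥ 55 [met]
    (b): 93 − 35 = 58 ≥ 55 [met]
  Stage 1 is satisfied; the onus moves to the licensee.
Stage 2 — burden on licensee; standard: the balance of probabilities (weight is at least 55).
    (c): 76 ≥ 55 [met]
    (d): 78 ≥ 55 [met]
  Stage 2 carried; the burden shifts to the complainant.
Stage 3 — burden on complainant; standard: a scintilla of evidence (weight is at least 13).
    (e): 81 − 51 = 30 ≥ 13 [met]
    (f): 68 − 51 = 17 ≥ 13 [met]
  All elements met. The burden passes to the licensee.
Stage 4 — burden on licensee; standard: a heightened civil standard (weight is at least 74).
    (g): 77 − 10 = 67 < 74 [not met]
    (h): 97 − 3 = 94 ≥ 74 [met]
  Not every element is met, so the licensee fails to carry Stage 4.
The analysis ends at Stage 4; the complainant prevails.

complainant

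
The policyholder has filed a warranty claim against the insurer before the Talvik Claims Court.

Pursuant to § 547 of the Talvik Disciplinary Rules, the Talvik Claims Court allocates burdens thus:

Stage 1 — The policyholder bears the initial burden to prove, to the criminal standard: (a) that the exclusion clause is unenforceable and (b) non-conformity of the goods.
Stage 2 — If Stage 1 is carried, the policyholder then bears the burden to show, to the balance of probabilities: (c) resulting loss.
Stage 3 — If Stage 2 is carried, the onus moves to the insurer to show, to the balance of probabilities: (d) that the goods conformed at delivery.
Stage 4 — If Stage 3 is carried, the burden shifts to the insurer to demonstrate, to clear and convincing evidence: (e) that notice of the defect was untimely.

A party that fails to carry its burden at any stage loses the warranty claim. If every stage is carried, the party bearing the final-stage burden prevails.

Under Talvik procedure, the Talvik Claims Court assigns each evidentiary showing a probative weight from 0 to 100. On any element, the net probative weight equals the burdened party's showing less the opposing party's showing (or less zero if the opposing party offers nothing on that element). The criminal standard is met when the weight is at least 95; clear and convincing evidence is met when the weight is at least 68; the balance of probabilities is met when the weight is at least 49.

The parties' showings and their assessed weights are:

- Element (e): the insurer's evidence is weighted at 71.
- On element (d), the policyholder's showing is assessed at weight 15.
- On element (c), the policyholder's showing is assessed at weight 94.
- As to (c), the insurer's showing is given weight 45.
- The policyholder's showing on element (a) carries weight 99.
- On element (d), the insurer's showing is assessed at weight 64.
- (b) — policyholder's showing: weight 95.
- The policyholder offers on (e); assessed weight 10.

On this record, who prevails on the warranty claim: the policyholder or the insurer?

policyholder

Stage 1 (policyholder, the criminal standard, weight is at least 95): (a) 99 ≥ 95 — meets; (b) 95 ≥ 95 — meets.
  Stage 1 carried; the burden remains with the policyholder.
Stage 2 (policyholder, the balance of probabilities, weight is at least 49): (c) net 94−45=49 ≥ 49 — meets.
  The policyholder carries Stage 2; the insurer now bears the burden.
Stage 3 (insurer, the balance of probabilities, weight is at least 49): (d) net 64−15=49 ≥ 49 — meets.
  Stage 3 is satisfied; the insurer continues to bear the burden.
Stage 4 (insurer, clear and convincing evidence, weight is at least 68): (e) net 71−10=61 < 68 — fails.
  Not every element is met, so the insurer fails to carry Stage 4.
So the policyholder prevails.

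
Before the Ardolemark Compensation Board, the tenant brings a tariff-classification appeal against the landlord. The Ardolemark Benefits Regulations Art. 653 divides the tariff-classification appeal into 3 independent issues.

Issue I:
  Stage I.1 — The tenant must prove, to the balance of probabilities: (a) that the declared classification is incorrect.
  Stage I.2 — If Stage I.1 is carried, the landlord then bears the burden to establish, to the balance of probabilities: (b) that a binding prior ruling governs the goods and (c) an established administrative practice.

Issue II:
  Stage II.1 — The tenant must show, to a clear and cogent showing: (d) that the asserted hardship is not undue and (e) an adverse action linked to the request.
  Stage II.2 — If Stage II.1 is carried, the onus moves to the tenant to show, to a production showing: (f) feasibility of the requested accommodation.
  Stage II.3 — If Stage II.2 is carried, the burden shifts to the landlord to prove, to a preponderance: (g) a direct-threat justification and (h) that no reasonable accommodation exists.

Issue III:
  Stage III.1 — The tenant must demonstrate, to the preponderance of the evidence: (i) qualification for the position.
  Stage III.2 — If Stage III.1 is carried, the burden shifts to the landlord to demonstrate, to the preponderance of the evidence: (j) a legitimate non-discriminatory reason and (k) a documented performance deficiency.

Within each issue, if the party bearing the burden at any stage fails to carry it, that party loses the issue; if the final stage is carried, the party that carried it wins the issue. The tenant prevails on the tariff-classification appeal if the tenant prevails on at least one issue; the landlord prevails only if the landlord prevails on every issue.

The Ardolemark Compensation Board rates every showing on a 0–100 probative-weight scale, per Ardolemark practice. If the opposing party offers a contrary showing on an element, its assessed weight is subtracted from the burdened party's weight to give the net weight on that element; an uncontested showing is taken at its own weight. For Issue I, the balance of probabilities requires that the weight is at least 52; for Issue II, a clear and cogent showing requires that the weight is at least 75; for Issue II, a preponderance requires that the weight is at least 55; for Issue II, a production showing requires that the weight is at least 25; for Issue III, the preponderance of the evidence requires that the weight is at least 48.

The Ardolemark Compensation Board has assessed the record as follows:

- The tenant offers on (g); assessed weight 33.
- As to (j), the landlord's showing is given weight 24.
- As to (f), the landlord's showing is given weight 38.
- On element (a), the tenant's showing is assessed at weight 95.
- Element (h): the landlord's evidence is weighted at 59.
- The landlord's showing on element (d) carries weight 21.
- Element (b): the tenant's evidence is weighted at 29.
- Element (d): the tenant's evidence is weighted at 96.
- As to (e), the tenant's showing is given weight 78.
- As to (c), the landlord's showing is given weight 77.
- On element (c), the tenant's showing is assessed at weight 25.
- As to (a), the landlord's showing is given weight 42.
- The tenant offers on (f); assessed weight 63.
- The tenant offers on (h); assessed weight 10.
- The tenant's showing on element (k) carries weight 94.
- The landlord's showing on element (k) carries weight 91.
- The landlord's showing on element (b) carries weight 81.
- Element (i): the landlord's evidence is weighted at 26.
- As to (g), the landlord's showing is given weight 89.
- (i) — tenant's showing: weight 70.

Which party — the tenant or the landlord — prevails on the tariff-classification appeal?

tenant

— Issue I —
Stage I.1 (tenant, the balance of probabilities, weight is at least 52): (a) net 95−42=53 ≥ 52 — meets.
  Stage I.1 is satisfied; the onus moves to the landlord.
Stage I.2 (landlord, the balance of probabilities, weight is at least 52): (b) net 81−29=52 ≥ 52 — meets; (c) net 77−25=52 ≥ 52 — meets.
  All elements met at the final stage.
All stages carried — the landlord prevails on this issue.
— Issue II —
Stage II.1 — burden on tenant; standard: a clear and cogent showing (weight is at least 75).
    (d): 96 − 21 = 75 ≥ 75 [met]
    (e): 78 ≥ 75 [met]
  All elements met. The tenant retains the burden for Stage II.2.
Stage II.2 — burden on tenant; standard: a production showing (weight is at least 25).
    (f): 63 − 38 = 25 ≥ 25 [met]
  The tenant carries Stage II.2; the landlord now bears the burden.
Stage II.3 — burden on landlord; standard: a preponderance (weight is at least 55).
    (g): 89 − 33 = 56 ≥ 55 [met]
    (h): 59 − 10 = 49 < 55 [not met]
  Not every element is met, so the landlord fails to carry Stage II.3.
The tenant prevails on this issue.
— Issue III —
Stage III.1 (tenant, the preponderance of the evidence, weight is at least 48): (i) net 70−26=44 < 48 — fails.
  Not every element is met, so the tenant fails to carry Stage III.1.
The landlord prevails on this issue.
Per-issue: Issue I → landlord; Issue II → tenant; Issue III → landlord. The tenant must prevail on at least one issue; overall, the tenant prevails.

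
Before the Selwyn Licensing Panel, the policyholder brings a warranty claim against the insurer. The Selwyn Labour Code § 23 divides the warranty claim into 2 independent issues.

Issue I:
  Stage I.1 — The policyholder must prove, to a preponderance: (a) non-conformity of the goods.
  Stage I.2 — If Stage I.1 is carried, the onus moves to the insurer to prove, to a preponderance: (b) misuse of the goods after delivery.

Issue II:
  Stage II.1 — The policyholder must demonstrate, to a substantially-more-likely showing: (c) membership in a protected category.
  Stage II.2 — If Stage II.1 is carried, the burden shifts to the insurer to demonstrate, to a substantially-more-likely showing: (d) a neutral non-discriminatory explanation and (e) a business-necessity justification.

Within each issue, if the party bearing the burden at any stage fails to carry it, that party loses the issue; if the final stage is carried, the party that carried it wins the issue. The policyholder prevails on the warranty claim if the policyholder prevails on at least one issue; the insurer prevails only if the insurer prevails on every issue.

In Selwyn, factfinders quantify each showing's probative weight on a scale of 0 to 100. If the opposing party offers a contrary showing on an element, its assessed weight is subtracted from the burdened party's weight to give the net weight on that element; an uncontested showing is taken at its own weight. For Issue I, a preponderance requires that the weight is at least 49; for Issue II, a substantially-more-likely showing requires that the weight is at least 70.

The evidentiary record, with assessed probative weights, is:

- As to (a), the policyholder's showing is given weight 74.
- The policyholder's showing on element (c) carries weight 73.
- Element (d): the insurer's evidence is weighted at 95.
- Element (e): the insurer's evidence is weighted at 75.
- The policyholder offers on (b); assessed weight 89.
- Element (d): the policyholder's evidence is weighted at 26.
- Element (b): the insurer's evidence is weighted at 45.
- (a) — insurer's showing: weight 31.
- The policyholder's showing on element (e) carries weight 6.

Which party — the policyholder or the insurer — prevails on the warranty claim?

— Issue I —
Stage I.1 — burden on policyholder; standard: a preponderance (weight is at least 49).
    (a): 74 − 31 = 43 < 49 [not met]
  The policyholder does not carry Stage I.1.
The analysis ends at Stage I.1; the insurer prevails on this issue.
— Issue II —
Stage II.1 — burden on policyholder; standard: a substantially-more-likely showing (weight is at least 70).
    (c): 73 ≥ 70 [met]
  The policyholder carries Stage II.1; the insurer now bears the burden.
Stage II.2 — burden on insurer; standard: a substantially-more-likely showing (weight is at least 70).
    (d): 95 − 26 = 69 < 70 [not met]
    (e): 75 − 6 = 69 < 70 [not met]
  The insurer does not carry Stage II.2.
The analysis ends at Stage II.2; the policyholder prevails on this issue.
Per-issue: Issue I → insurer; Issue II → policyholder. The policyholder must prevail on at least one issue; overall, the policyholder prevails.

policyholder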